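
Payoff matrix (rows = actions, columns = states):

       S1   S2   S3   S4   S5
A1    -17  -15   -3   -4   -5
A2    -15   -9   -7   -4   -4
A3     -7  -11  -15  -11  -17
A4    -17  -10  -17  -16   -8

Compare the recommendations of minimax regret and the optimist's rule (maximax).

minimax regret → A2; maximax → A1 (disagree)

Column bests: S1=-7, S2=-9, S3=-3, S4=-4, S5=-4.
A1 regrets: 10, 6, 0, 0, 1 → max 10
A2 regrets: 8, 0, 4, 0, 0 → max 8
A3 regrets: 0, 2, 12, 7, 13 → max 13
A4 regrets: 10, 1, 14, 12, 4 → max 14
Smallest max regret = 8 → A2.
Row maxima: A1=-3, A2=-4, A3=-7, A4=-8
Best best-case = -3 → A1.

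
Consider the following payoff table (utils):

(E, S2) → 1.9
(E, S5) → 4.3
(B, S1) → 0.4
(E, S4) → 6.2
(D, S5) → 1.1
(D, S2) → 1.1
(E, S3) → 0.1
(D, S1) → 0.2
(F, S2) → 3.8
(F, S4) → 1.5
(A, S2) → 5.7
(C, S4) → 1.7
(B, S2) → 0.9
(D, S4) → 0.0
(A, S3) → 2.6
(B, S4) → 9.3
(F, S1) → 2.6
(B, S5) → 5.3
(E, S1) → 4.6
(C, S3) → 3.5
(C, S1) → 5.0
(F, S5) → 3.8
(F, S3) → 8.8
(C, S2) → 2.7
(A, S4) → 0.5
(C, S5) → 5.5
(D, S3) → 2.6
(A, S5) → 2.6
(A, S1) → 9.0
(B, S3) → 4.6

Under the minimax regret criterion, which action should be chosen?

C

Column bests: S1=9.0, S2=5.7, S3=8.8, S4=9.3, S5=5.5.
A regrets: 0.0, 0.0, 6.2, 8.8, 2.9 → max 8.8
B regrets: 8.6, 4.8, 4.2, 0.0, 0.2 → max 8.6
C regrets: 4.0, 3.0, 5.3, 7.6, 0.0 → max 7.6
D regrets: 8.8, 4.6, 6.2, 9.3, 4.4 → max 9.3
E regrets: 4.4, 3.8, 8.7, 3.1, 1.2 → max 8.7
F regrets: 6.4, 1.9, 0.0, 7.8, 1.7 → max 7.8
Smallest max regret = 7.6 → C.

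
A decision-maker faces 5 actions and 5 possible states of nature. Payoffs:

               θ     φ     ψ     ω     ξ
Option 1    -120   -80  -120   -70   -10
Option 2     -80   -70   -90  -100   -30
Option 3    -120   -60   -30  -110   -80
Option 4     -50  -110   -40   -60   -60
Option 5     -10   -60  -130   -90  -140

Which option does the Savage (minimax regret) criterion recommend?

Option 4

Column bests: θ=-10, φ=-60, ψ=-30, ω=-60, ξ=-10.
Option 1 regrets: 110, 20, 90, 10, 0 → max 110
Option 2 regrets: 70, 10, 60, 40, 20 → max 70
Option 3 regrets: 110, 0, 0, 50, 70 → max 110
Option 4 regrets: 40, 50, 10, 0, 50 → max 50
Option 5 regrets: 0, 0, 100, 30, 130 → max 130
Smallest max regret = 50 → Option 4.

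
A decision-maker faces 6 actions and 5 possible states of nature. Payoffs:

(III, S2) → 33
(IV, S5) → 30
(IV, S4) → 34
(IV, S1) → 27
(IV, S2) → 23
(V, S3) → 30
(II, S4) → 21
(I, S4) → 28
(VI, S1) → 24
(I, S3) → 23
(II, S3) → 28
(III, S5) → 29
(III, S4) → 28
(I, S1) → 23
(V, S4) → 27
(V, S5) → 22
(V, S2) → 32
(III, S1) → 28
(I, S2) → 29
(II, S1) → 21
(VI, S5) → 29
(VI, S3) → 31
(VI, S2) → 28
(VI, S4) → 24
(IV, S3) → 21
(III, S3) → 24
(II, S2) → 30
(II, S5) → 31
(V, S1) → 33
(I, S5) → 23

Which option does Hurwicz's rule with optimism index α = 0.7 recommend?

I: 0.7·29 + 0.3·23 = 27.2
II: 0.7·31 + 0.3·21 = 28
III: 0.7·33 + 0.3·24 = 30.3
IV: 0.7·34 + 0.3·21 = 30.1
V: 0.7·33 + 0.3·22 = 29.7
VI: 0.7·31 + 0.3·24 = 28.9
Highest Hurwicz score = 30.3 → III.

III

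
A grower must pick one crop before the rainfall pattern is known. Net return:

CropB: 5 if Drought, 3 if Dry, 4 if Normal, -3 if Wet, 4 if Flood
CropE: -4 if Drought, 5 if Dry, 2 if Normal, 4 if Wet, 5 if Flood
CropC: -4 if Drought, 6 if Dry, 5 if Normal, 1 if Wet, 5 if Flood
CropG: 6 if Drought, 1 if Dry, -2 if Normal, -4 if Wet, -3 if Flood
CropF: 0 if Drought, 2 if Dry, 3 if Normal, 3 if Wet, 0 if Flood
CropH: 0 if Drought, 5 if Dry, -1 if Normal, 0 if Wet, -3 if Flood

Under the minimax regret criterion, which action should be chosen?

Column bests: Drought=6, Dry=6, Normal=5, Wet=4, Flood=5.
CropB regrets: 1, 3, 1, 7, 1 → max 7
CropE regrets: 10, 1, 3, 0, 0 → max 10
CropC regrets: 10, 0, 0, 3, 0 → max 10
CropG regrets: 0, 5, 7, 8, 8 → max 8
CropF regrets: 6, 4, 2, 1, 5 → max 6
CropH regrets: 6, 1, 6, 4, 8 → max 8
Smallest max regret = 6 → CropF.

CropF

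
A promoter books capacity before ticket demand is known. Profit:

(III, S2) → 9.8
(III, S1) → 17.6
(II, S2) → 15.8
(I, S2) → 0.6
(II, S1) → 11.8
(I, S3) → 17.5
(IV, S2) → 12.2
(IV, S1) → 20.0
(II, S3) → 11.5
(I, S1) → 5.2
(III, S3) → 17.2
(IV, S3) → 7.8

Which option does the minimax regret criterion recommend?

Column bests: S1=20.0, S2=15.8, S3=17.5.
I regrets: 14.8, 15.2, 0.0 → max 15.2
II regrets: 8.2, 0.0, 6.0 → max 8.2
III regrets: 2.4, 6.0, 0.3 → max 6.0
IV regrets: 0.0, 3.6, 9.7 → max 9.7
Smallest max regret = 6.0 → III.

III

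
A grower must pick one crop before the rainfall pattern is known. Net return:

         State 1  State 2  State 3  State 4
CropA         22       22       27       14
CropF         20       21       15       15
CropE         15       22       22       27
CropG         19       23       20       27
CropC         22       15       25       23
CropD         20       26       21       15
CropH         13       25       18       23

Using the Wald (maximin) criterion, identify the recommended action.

Row minima: CropA=14, CropF=15, CropE=15, CropG=19, CropC=15, CropD=15, CropH=13
Best worst-case = 19 → CropG.

CropG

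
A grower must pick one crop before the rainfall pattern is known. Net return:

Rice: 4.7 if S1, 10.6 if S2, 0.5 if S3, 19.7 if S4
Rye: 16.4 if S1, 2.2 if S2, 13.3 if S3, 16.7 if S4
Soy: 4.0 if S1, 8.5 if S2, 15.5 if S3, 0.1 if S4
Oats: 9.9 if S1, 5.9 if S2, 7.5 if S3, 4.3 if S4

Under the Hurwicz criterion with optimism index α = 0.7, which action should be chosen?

Rice

Rice: 0.7·19.7 + 0.3·0.5 = 13.94
Rye: 0.7·16.7 + 0.3·2.2 = 12.35
Soy: 0.7·15.5 + 0.3·0.1 = 10.88
Oats: 0.7·9.9 + 0.3·4.3 = 8.22
Highest Hurwicz score = 13.94 → Rice.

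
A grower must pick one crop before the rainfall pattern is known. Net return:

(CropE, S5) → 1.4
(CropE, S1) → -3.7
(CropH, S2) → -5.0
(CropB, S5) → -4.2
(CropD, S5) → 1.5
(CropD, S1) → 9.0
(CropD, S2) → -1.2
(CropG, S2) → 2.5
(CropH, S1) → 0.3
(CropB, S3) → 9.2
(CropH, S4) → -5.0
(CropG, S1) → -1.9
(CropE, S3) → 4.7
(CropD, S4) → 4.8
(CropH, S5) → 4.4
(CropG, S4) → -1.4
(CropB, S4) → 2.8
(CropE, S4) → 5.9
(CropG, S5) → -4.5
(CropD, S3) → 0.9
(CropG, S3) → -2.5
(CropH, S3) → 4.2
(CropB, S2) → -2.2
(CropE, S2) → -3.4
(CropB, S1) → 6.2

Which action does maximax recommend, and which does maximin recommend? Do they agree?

Row maxima: CropD=9.0, CropH=4.4, CropB=9.2, CropG=2.5, CropE=5.9
Best best-case = 9.2 → CropB.
Row minima: CropD=-1.2, CropH=-5.0, CropB=-4.2, CropG=-4.5, CropE=-3.7
Best worst-case = -1.2 → CropD.

maximax → CropB; maximin → CropD (disagree)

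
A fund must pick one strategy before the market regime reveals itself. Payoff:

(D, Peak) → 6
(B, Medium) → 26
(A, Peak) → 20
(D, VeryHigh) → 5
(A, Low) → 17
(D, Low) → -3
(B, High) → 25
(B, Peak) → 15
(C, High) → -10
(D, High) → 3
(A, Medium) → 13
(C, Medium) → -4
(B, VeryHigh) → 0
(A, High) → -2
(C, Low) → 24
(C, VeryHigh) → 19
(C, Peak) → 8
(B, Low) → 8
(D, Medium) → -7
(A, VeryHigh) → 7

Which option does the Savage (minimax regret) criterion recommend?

Column bests: Low=24, Medium=26, High=25, VeryHigh=19, Peak=20.
A regrets: 7, 13, 27, 12, 0 → max 27
B regrets: 16, 0, 0, 19, 5 → max 19
C regrets: 0, 30, 35, 0, 12 → max 35
D regrets: 27, 33, 22, 14, 14 → max 33
Smallest max regret = 19 → B.

B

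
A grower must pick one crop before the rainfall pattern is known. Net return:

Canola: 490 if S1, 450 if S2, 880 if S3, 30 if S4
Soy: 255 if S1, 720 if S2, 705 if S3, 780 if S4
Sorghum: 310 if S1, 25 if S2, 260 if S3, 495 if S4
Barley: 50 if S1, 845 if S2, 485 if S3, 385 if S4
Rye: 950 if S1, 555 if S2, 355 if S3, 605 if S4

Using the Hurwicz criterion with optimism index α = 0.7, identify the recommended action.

Canola: 0.7·880 + 0.3·30 = 625
Soy: 0.7·780 + 0.3·255 = 622.5
Sorghum: 0.7·495 + 0.3·25 = 354
Barley: 0.7·845 + 0.3·50 = 606.5
Rye: 0.7·950 + 0.3·355 = 771.5
Highest Hurwicz score = 771.5 → Rye.

Rye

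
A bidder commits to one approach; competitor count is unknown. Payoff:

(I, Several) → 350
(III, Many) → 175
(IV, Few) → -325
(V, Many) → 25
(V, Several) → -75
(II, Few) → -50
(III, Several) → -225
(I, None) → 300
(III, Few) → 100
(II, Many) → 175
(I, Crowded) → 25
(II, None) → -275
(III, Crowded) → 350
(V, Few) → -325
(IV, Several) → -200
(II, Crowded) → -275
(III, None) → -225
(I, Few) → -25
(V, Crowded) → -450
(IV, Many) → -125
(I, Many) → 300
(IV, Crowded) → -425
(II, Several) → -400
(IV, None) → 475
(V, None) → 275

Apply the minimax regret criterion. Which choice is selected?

I

Column bests: None=475, Few=100, Several=350, Many=300, Crowded=350.
I regrets: 175, 125, 0, 0, 325 → max 325
II regrets: 750, 150, 750, 125, 625 → max 750
III regrets: 700, 0, 575, 125, 0 → max 700
IV regrets: 0, 425, 550, 425, 775 → max 775
V regrets: 200, 425, 425, 275, 800 → max 800
Smallest max regret = 325 → I.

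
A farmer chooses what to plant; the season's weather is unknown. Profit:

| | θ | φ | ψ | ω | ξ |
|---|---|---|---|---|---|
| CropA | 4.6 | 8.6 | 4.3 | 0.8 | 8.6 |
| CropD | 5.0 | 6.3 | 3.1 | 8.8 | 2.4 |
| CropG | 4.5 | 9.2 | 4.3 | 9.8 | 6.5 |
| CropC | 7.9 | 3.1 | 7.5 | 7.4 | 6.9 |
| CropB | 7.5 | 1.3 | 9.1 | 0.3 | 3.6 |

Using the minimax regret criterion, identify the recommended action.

Column bests: θ=7.9, φ=9.2, ψ=9.1, ω=9.8, ξ=8.6.
CropA regrets: 3.3, 0.6, 4.8, 9.0, 0.0 → max 9.0
CropD regrets: 2.9, 2.9, 6.0, 1.0, 6.2 → max 6.2
CropG regrets: 3.4, 0.0, 4.8, 0.0, 2.1 → max 4.8
CropC regrets: 0.0, 6.1, 1.6, 2.4, 1.7 → max 6.1
CropB regrets: 0.4, 7.9, 0.0, 9.5, 5.0 → max 9.5
Smallest max regret = 4.8 → CropG.

CropG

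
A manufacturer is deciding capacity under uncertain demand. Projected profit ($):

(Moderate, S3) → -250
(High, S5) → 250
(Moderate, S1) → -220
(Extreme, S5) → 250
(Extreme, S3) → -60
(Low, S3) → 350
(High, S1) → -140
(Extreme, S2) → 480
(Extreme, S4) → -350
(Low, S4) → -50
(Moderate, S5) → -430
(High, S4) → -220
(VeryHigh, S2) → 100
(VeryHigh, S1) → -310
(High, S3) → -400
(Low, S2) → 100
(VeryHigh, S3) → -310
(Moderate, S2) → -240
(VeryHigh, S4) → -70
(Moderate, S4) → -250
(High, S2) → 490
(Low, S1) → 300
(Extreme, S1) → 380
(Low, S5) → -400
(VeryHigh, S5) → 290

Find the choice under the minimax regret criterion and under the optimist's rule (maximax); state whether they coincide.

minimax regret → Extreme; maximax → High (disagree)

Column bests: S1=380, S2=490, S3=350, S4=-50, S5=290.
Low regrets: 80, 390, 0, 0, 690 → max 690
Moderate regrets: 600, 730, 600, 200, 720 → max 730
High regrets: 520, 0, 750, 170, 40 → max 750
VeryHigh regrets: 690, 390, 660, 20, 0 → max 690
Extreme regrets: 0, 10, 410, 300, 40 → max 410
Smallest max regret = 410 → Extreme.
Row maxima: Low=350, Moderate=-220, High=490, VeryHigh=290, Extreme=480
Best best-case = 490 → High.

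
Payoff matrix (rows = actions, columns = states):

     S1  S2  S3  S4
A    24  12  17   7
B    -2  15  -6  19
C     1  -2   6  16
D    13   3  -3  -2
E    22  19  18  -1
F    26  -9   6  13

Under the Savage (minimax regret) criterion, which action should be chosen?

A

Column bests: S1=26, S2=19, S3=18, S4=19.
A regrets: 2, 7, 1, 12 → max 12
B regrets: 28, 4, 24, 0 → max 28
C regrets: 25, 21, 12, 3 → max 25
D regrets: 13, 16, 21, 21 → max 21
E regrets: 4, 0, 0, 20 → max 20
F regrets: 0, 28, 12, 6 → max 28
Smallest max regret = 12 → A.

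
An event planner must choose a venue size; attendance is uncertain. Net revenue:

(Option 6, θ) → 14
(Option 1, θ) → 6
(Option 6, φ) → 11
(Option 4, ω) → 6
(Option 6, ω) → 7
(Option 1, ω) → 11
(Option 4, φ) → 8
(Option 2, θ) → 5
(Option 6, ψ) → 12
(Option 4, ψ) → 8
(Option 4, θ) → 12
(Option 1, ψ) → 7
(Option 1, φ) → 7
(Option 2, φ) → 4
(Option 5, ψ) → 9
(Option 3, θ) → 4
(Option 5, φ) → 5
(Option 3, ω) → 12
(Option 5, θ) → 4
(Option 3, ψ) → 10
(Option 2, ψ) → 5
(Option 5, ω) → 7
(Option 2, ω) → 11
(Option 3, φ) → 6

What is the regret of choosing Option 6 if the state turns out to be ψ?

0

Best payoff under ψ is 12.
Regret = 12 − 12 = 0.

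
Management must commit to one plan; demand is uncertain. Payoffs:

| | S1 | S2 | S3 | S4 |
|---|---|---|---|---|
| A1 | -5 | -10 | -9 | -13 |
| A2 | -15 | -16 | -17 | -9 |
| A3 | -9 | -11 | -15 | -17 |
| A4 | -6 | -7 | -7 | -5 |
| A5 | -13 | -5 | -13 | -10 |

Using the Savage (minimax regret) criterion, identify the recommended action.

A4

Column bests: S1=-5, S2=-5, S3=-7, S4=-5.
A1 regrets: 0, 5, 2, 8 → max 8
A2 regrets: 10, 11, 10, 4 → max 11
A3 regrets: 4, 6, 8, 12 → max 12
A4 regrets: 1, 2, 0, 0 → max 2
A5 regrets: 8, 0, 6, 5 → max 8
Smallest max regret = 2 → A4.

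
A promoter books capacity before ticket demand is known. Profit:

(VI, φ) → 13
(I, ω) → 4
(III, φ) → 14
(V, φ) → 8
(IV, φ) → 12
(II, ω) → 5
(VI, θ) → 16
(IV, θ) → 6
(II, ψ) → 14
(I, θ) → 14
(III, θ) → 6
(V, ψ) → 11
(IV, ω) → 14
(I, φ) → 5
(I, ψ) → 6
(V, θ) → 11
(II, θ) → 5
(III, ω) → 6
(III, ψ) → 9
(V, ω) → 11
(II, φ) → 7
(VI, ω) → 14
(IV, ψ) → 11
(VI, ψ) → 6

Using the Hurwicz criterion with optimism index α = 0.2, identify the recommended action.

I: 0.2·14 + 0.8·4 = 6
II: 0.2·14 + 0.8·5 = 6.8
III: 0.2·14 + 0.8·6 = 7.6
IV: 0.2·14 + 0.8·6 = 7.6
V: 0.2·11 + 0.8·8 = 8.6
VI: 0.2·16 + 0.8·6 = 8
Highest Hurwicz score = 8.6 → V.

V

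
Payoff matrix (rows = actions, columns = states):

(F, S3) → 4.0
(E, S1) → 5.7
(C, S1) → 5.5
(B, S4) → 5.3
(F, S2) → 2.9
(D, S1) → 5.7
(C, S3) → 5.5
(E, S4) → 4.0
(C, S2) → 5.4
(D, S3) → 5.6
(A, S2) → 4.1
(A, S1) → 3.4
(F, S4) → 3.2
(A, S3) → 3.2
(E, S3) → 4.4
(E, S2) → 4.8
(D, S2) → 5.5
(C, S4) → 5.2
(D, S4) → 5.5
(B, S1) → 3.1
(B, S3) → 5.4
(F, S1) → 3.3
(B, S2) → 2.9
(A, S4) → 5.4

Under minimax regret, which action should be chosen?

D

Column bests: S1=5.7, S2=5.5, S3=5.6, S4=5.5.
A regrets: 2.3, 1.4, 2.4, 0.1 → max 2.4
B regrets: 2.6, 2.6, 0.2, 0.2 → max 2.6
C regrets: 0.2, 0.1, 0.1, 0.3 → max 0.3
D regrets: 0.0, 0.0, 0.0, 0.0 → max 0.0
E regrets: 0.0, 0.7, 1.2, 1.5 → max 1.5
F regrets: 2.4, 2.6, 1.6, 2.3 → max 2.6
Smallest max regret = 0.0 → D.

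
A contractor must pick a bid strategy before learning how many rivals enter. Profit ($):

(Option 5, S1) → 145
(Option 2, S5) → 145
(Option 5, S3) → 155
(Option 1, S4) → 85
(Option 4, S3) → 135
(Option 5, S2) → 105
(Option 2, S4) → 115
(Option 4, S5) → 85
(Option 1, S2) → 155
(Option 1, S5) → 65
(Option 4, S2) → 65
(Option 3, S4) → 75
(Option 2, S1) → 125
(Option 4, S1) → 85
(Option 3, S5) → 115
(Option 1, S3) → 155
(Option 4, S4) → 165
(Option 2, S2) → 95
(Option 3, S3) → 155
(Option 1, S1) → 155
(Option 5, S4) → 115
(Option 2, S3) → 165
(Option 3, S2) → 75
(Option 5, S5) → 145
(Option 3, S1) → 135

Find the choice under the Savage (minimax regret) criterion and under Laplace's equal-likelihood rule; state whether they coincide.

minimax regret → Option 5; laplace → Option 5 (agree)

Column bests: S1=155, S2=155, S3=165, S4=165, S5=145.
Option 1 regrets: 0, 0, 10, 80, 80 → max 80
Option 2 regrets: 30, 60, 0, 50, 0 → max 60
Option 3 regrets: 20, 80, 10, 90, 30 → max 90
Option 4 regrets: 70, 90, 30, 0, 60 → max 90
Option 5 regrets: 10, 50, 10, 50, 0 → max 50
Smallest max regret = 50 → Option 5.
Row averages: Option 1=123, Option 2=129, Option 3=111, Option 4=107, Option 5=133
Highest average = 133 → Option 5.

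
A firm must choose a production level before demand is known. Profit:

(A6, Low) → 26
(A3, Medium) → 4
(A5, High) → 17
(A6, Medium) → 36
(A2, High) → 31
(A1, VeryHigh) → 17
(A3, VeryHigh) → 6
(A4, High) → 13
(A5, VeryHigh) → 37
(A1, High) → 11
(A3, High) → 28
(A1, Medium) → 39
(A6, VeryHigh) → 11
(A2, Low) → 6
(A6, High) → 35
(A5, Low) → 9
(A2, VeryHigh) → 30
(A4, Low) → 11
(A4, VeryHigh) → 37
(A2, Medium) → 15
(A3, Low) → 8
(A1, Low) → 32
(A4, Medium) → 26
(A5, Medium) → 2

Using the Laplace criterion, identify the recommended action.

Row averages: A1=24.75, A2=20.5, A3=11.5, A4=21.75, A5=16.25, A6=27
Highest average = 27 → A6.

A6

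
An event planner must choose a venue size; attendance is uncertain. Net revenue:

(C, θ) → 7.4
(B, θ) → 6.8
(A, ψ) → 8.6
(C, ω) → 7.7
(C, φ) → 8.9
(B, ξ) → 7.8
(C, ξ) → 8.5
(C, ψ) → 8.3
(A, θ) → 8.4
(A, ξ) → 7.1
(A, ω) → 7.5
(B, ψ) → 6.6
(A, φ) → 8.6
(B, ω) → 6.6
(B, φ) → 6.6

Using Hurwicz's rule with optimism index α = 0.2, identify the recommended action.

C

A: 0.2·8.6 + 0.8·7.1 = 7.4
B: 0.2·7.8 + 0.8·6.6 = 6.84
C: 0.2·8.9 + 0.8·7.4 = 7.7
Highest Hurwicz score = 7.7 → C.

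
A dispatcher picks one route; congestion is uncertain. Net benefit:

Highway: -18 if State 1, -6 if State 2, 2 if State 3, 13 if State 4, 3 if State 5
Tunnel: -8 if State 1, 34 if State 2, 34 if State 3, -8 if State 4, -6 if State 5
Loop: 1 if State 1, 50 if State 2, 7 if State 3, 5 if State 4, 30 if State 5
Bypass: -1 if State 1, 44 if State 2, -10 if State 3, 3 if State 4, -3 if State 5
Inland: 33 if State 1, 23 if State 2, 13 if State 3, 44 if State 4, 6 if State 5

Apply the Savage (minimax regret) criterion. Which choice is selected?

Inland

Column bests: State 1=33, State 2=50, State 3=34, State 4=44, State 5=30.
Highway regrets: 51, 56, 32, 31, 27 → max 56
Tunnel regrets: 41, 16, 0, 52, 36 → max 52
Loop regrets: 32, 0, 27, 39, 0 → max 39
Bypass regrets: 34, 6, 44, 41, 33 → max 44
Inland regrets: 0, 27, 21, 0, 24 → max 27
Smallest max regret = 27 → Inland.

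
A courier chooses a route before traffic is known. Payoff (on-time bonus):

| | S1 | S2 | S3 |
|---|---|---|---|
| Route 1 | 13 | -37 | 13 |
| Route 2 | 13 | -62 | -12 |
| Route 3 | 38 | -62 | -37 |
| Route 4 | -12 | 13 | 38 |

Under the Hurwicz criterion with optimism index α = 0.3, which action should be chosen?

Route 4

Route 1: 0.3·13 + 0.7·(-37) = -22
Route 2: 0.3·13 + 0.7·(-62) = -39.5
Route 3: 0.3·38 + 0.7·(-62) = -32
Route 4: 0.3·38 + 0.7·(-12) = 3
Highest Hurwicz score = 3 → Route 4.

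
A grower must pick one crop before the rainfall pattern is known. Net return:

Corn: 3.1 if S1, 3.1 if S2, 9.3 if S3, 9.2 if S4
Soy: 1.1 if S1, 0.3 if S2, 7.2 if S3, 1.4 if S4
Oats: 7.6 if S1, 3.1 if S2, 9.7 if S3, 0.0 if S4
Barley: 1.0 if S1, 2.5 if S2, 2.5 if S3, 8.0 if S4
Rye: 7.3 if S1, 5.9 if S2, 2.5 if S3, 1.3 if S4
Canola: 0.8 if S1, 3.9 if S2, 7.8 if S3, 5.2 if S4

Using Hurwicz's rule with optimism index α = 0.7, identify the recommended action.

Corn

Corn: 0.7·9.3 + 0.3·3.1 = 7.44
Soy: 0.7·7.2 + 0.3·0.3 = 5.13
Oats: 0.7·9.7 + 0.3·0.0 = 6.79
Barley: 0.7·8.0 + 0.3·1.0 = 5.9
Rye: 0.7·7.3 + 0.3·1.3 = 5.5
Canola: 0.7·7.8 + 0.3·0.8 = 5.7
Highest Hurwicz score = 7.44 → Corn.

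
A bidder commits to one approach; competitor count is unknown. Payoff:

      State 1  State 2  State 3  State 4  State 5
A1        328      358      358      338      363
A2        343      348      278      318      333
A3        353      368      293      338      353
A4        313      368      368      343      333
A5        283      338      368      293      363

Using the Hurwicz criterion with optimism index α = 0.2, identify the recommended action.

A1

A1: 0.2·363 + 0.8·328 = 335
A2: 0.2·348 + 0.8·278 = 292
A3: 0.2·368 + 0.8·293 = 308
A4: 0.2·368 + 0.8·313 = 324
A5: 0.2·368 + 0.8·283 = 300
Highest Hurwicz score = 335 → A1.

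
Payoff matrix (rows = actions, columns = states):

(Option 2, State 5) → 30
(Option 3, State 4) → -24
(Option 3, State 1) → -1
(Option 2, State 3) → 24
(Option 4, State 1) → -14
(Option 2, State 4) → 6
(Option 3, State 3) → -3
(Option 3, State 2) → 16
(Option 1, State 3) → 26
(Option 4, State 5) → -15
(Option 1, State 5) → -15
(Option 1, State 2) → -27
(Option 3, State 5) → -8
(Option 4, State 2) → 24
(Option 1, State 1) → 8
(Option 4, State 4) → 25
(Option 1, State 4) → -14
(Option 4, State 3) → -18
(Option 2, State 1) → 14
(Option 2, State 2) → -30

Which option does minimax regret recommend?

Column bests: State 1=14, State 2=24, State 3=26, State 4=25, State 5=30.
Option 1 regrets: 6, 51, 0, 39, 45 → max 51
Option 2 regrets: 0, 54, 2, 19, 0 → max 54
Option 3 regrets: 15, 8, 29, 49, 38 → max 49
Option 4 regrets: 28, 0, 44, 0, 45 → max 45
Smallest max regret = 45 → Option 4.

Option 4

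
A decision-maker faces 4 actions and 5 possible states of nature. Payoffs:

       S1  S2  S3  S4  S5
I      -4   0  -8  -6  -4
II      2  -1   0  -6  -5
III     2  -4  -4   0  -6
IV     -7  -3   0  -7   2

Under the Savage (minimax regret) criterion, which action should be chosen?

II

Column bests: S1=2, S2=0, S3=0, S4=0, S5=2.
I regrets: 6, 0, 8, 6, 6 → max 8
II regrets: 0, 1, 0, 6, 7 → max 7
III regrets: 0, 4, 4, 0, 8 → max 8
IV regrets: 9, 3, 0, 7, 0 → max 9
Smallest max regret = 7 → II.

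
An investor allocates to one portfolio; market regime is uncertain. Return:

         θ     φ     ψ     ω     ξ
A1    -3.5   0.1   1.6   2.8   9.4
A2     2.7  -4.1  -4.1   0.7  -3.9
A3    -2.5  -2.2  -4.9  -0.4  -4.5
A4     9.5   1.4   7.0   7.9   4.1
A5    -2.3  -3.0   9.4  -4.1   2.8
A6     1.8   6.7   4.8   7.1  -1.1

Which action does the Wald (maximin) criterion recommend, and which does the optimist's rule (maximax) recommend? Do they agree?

Row minima: A1=-3.5, A2=-4.1, A3=-4.9, A4=1.4, A5=-4.1, A6=-1.1
Best worst-case = 1.4 → A4.
Row maxima: A1=9.4, A2=2.7, A3=-0.4, A4=9.5, A5=9.4, A6=7.1
Best best-case = 9.5 → A4.

maximin → A4; maximax → A4 (agree)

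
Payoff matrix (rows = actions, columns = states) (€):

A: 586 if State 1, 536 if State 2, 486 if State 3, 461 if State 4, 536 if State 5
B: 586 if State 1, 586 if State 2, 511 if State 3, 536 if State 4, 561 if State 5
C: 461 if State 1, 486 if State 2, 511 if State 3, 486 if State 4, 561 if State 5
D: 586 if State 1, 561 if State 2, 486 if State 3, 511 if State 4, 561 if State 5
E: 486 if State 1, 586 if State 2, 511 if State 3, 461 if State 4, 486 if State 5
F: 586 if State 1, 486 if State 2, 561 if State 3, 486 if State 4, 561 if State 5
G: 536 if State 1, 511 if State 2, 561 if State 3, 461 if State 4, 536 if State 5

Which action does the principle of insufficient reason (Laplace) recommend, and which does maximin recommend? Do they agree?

Row averages: A=521, B=556, C=501, D=541, E=506, F=536, G=521
Highest average = 556 → B.
Row minima: A=461, B=511, C=461, D=486, E=461, F=486, G=461
Best worst-case = 511 → B.

laplace → B; maximin → B (agree)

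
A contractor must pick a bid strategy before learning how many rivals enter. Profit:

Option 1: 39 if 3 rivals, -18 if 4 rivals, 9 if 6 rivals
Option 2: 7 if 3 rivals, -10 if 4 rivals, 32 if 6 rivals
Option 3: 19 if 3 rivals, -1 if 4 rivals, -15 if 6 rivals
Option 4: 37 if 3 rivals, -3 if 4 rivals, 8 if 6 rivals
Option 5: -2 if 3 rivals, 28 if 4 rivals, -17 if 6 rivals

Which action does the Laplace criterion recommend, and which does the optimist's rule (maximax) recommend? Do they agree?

Row averages: Option 1=10, Option 2=29/3, Option 3=1, Option 4=14, Option 5=3
Highest average = 14 → Option 4.
Row maxima: Option 1=39, Option 2=32, Option 3=19, Option 4=37, Option 5=28
Best best-case = 39 → Option 1.

laplace → Option 4; maximax → Option 1 (disagree)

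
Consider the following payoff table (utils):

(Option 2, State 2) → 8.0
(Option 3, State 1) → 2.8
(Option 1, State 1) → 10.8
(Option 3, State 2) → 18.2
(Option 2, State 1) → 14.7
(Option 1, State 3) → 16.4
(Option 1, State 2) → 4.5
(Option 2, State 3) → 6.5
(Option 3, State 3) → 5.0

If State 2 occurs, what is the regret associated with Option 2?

Best payoff under State 2 is 18.2.
Regret = 18.2 − 8.0 = 10.2.

10.2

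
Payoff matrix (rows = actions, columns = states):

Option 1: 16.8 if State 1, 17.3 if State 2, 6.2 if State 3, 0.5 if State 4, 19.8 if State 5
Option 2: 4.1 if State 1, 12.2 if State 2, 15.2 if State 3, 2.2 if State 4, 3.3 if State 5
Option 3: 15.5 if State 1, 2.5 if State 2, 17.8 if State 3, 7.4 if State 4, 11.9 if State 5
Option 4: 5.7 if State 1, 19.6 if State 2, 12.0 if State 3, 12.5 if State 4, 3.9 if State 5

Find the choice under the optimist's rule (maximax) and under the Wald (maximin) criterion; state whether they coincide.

Row maxima: Option 1=19.8, Option 2=15.2, Option 3=17.8, Option 4=19.6
Best best-case = 19.8 → Option 1.
Row minima: Option 1=0.5, Option 2=2.2, Option 3=2.5, Option 4=3.9
Best worst-case = 3.9 → Option 4.

maximax → Option 1; maximin → Option 4 (disagree)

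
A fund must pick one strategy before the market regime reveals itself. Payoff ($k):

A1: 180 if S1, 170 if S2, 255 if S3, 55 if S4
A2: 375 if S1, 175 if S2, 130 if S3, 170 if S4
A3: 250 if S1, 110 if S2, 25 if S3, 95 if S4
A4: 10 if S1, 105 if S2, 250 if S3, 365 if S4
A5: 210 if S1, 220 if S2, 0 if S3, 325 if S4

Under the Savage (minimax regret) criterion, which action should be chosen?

Column bests: S1=375, S2=220, S3=255, S4=365.
A1 regrets: 195, 50, 0, 310 → max 310
A2 regrets: 0, 45, 125, 195 → max 195
A3 regrets: 125, 110, 230, 270 → max 270
A4 regrets: 365, 115, 5, 0 → max 365
A5 regrets: 165, 0, 255, 40 → max 255
Smallest max regret = 195 → A2.

A2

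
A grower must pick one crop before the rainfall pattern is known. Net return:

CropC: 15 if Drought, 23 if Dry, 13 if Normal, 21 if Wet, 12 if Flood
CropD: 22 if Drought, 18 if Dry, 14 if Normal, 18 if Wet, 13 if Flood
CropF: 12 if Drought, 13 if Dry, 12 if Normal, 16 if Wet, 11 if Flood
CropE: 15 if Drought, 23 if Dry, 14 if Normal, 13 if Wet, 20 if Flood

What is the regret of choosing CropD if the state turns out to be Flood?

Best payoff under Flood is 20.
Regret = 20 − 13 = 7.

7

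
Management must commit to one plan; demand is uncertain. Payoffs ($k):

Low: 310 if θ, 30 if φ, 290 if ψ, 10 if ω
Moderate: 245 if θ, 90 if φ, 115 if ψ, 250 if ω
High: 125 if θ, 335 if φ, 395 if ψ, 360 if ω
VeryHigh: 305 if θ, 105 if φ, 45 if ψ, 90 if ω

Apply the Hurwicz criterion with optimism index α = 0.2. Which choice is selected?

Low: 0.2·310 + 0.8·10 = 70
Moderate: 0.2·250 + 0.8·90 = 122
High: 0.2·395 + 0.8·125 = 179
VeryHigh: 0.2·305 + 0.8·45 = 97
Highest Hurwicz score = 179 → High.

High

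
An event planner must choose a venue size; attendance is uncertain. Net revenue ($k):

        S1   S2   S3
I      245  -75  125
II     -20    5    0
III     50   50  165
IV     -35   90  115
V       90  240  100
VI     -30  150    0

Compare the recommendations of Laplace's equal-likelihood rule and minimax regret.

laplace → V; minimax regret → V (agree)

Row averages: I=295/3, II=-5, III=265/3, IV=170/3, V=430/3, VI=40
Highest average = 430/3 → V.
Column bests: S1=245, S2=240, S3=165.
I regrets: 0, 315, 40 → max 315
II regrets: 265, 235, 165 → max 265
III regrets: 195, 190, 0 → max 195
IV regrets: 280, 150, 50 → max 280
V regrets: 155, 0, 65 → max 155
VI regrets: 275, 90, 165 → max 275
Smallest max regret = 155 → V.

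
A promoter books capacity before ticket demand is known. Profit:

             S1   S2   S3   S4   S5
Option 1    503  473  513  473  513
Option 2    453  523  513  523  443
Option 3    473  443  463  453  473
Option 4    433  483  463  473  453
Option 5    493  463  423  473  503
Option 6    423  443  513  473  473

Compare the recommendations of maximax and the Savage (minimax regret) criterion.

Row maxima: Option 1=513, Option 2=523, Option 3=473, Option 4=483, Option 5=503, Option 6=513
Best best-case = 523 → Option 2.
Column bests: S1=503, S2=523, S3=513, S4=523, S5=513.
Option 1 regrets: 0, 50, 0, 50, 0 → max 50
Option 2 regrets: 50, 0, 0, 0, 70 → max 70
Option 3 regrets: 30, 80, 50, 70, 40 → max 80
Option 4 regrets: 70, 40, 50, 50, 60 → max 70
Option 5 regrets: 10, 60, 90, 50, 10 → max 90
Option 6 regrets: 80, 80, 0, 50, 40 → max 80
Smallest max regret = 50 → Option 1.

maximax → Option 2; minimax regret → Option 1 (disagree)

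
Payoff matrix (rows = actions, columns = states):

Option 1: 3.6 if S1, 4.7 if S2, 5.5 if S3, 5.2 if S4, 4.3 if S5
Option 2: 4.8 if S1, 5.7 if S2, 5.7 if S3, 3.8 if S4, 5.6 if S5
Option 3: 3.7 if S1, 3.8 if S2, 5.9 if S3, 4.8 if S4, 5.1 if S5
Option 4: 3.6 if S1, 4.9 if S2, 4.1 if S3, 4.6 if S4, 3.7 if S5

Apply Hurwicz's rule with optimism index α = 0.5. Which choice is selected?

Option 3

Option 1: 0.5·5.5 + 0.5·3.6 = 4.55
Option 2: 0.5·5.7 + 0.5·3.8 = 4.75
Option 3: 0.5·5.9 + 0.5·3.7 = 4.8
Option 4: 0.5·4.9 + 0.5·3.6 = 4.25
Highest Hurwicz score = 4.8 → Option 3.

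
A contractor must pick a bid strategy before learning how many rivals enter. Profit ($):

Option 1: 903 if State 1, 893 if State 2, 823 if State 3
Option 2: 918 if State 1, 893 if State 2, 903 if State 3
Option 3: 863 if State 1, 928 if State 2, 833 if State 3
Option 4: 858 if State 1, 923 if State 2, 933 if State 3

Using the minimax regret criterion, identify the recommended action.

Option 2

Column bests: State 1=918, State 2=928, State 3=933.
Option 1 regrets: 15, 35, 110 → max 110
Option 2 regrets: 0, 35, 30 → max 35
Option 3 regrets: 55, 0, 100 → max 100
Option 4 regrets: 60, 5, 0 → max 60
Smallest max regret = 35 → Option 2.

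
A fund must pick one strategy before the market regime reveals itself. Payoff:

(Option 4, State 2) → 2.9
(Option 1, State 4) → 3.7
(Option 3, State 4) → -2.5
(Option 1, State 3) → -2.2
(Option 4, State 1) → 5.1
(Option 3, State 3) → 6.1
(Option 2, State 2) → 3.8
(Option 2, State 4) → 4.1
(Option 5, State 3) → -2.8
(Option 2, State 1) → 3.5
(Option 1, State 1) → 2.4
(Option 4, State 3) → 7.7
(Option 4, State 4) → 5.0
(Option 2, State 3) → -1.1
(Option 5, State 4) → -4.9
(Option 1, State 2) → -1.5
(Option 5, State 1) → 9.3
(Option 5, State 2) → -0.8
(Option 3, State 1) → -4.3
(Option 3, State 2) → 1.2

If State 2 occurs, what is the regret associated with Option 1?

5.3

Best payoff under State 2 is 3.8.
Regret = 3.8 − (-1.5) = 5.3.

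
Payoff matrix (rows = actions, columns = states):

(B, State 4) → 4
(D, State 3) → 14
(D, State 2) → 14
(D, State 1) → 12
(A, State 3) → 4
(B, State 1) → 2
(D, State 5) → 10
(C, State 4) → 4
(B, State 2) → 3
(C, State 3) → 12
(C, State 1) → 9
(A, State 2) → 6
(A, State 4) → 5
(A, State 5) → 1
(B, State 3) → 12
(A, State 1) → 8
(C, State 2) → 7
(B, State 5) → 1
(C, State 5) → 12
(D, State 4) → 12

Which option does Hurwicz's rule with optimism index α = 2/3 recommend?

A: 2/3·8 + 1/3·1 = 17/3
B: 2/3·12 + 1/3·1 = 25/3
C: 2/3·12 + 1/3·4 = 28/3
D: 2/3·14 + 1/3·10 = 38/3
Highest Hurwicz score = 38/3 → D.

D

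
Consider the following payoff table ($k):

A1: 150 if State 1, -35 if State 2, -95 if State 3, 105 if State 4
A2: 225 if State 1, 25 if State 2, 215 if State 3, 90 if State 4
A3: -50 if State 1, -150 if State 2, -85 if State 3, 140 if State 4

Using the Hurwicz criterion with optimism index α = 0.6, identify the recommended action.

A2

A1: 0.6·150 + 0.4·(-95) = 52
A2: 0.6·225 + 0.4·25 = 145
A3: 0.6·140 + 0.4·(-150) = 24
Highest Hurwicz score = 145 → A2.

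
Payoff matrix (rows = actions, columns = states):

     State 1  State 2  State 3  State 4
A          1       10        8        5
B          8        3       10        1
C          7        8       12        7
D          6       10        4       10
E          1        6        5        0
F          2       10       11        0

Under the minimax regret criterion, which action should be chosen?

C

Column bests: State 1=8, State 2=10, State 3=12, State 4=10.
A regrets: 7, 0, 4, 5 → max 7
B regrets: 0, 7, 2, 9 → max 9
C regrets: 1, 2, 0, 3 → max 3
D regrets: 2, 0, 8, 0 → max 8
E regrets: 7, 4, 7, 10 → max 10
F regrets: 6, 0, 1, 10 → max 10
Smallest max regret = 3 → C.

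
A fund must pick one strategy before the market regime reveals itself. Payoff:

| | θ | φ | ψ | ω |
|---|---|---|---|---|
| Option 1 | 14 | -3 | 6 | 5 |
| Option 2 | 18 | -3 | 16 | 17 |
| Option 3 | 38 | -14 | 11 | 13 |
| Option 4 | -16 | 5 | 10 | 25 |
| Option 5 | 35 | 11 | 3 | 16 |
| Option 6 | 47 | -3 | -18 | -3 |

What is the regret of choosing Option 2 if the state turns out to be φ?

Best payoff under φ is 11.
Regret = 11 − (-3) = 14.

14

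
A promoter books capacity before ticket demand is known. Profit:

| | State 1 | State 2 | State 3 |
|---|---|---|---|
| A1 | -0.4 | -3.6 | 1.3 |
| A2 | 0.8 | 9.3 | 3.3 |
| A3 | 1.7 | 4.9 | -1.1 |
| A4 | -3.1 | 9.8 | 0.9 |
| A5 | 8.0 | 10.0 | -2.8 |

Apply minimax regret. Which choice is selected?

A5

Column bests: State 1=8.0, State 2=10.0, State 3=3.3.
A1 regrets: 8.4, 13.6, 2.0 → max 13.6
A2 regrets: 7.2, 0.7, 0.0 → max 7.2
A3 regrets: 6.3, 5.1, 4.4 → max 6.3
A4 regrets: 11.1, 0.2, 2.4 → max 11.1
A5 regrets: 0.0, 0.0, 6.1 → max 6.1
Smallest max regret = 6.1 → A5.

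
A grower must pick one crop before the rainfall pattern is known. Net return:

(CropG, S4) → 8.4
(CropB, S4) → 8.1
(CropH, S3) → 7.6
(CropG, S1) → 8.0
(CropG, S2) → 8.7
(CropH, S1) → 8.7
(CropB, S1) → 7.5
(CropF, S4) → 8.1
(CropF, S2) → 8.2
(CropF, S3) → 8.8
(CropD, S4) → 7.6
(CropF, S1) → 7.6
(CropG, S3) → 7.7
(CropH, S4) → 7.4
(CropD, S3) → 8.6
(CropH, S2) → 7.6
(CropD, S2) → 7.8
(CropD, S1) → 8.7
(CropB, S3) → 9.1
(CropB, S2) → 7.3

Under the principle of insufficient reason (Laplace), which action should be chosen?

CropG

Row averages: CropG=8.2, CropB=8, CropH=7.825, CropD=8.175, CropF=8.175
Highest average = 8.2 → CropG.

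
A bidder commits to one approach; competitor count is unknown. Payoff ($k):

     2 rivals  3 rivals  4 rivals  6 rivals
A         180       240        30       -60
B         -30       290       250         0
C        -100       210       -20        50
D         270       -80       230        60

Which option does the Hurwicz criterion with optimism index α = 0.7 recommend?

A: 0.7·240 + 0.3·(-60) = 150
B: 0.7·290 + 0.3·(-30) = 194
C: 0.7·210 + 0.3·(-100) = 117
D: 0.7·270 + 0.3·(-80) = 165
Highest Hurwicz score = 194 → B.

B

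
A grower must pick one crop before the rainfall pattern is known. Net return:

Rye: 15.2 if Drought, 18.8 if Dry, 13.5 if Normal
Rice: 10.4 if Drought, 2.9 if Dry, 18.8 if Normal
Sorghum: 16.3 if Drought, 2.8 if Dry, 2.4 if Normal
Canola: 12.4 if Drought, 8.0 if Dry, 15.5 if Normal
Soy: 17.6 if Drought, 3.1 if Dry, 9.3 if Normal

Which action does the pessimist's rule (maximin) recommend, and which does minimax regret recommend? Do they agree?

maximin → Rye; minimax regret → Rye (agree)

Row minima: Rye=13.5, Rice=2.9, Sorghum=2.4, Canola=8.0, Soy=3.1
Best worst-case = 13.5 → Rye.
Column bests: Drought=17.6, Dry=18.8, Normal=18.8.
Rye regrets: 2.4, 0.0, 5.3 → max 5.3
Rice regrets: 7.2, 15.9, 0.0 → max 15.9
Sorghum regrets: 1.3, 16.0, 16.4 → max 16.4
Canola regrets: 5.2, 10.8, 3.3 → max 10.8
Soy regrets: 0.0, 15.7, 9.5 → max 15.7
Smallest max regret = 5.3 → Rye.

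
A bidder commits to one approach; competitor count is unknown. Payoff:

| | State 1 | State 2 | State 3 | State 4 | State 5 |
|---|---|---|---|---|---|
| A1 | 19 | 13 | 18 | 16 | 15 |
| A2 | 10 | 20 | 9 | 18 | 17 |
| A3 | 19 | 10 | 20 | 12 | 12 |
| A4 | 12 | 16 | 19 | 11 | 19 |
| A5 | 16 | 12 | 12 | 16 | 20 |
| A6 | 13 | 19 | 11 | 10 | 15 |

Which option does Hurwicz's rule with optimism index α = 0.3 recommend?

A1: 0.3·19 + 0.7·13 = 14.8
A2: 0.3·20 + 0.7·9 = 12.3
A3: 0.3·20 + 0.7·10 = 13
A4: 0.3·19 + 0.7·11 = 13.4
A5: 0.3·20 + 0.7·12 = 14.4
A6: 0.3·19 + 0.7·10 = 12.7
Highest Hurwicz score = 14.8 → A1.

A1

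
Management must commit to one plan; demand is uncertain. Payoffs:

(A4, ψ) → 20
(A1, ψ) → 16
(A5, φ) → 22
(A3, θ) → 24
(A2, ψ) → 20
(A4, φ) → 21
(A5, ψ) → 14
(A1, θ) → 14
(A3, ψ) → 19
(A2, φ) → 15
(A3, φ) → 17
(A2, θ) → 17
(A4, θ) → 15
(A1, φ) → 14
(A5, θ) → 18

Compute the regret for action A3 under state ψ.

Best payoff under ψ is 20.
Regret = 20 − 19 = 1.

1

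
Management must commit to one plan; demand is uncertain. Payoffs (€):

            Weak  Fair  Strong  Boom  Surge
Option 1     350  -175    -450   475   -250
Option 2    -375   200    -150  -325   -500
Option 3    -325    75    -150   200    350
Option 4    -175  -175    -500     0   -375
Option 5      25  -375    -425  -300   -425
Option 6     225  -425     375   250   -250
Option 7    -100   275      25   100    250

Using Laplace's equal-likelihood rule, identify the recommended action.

Option 7

Row averages: Option 1=-10, Option 2=-230, Option 3=30, Option 4=-245, Option 5=-300, Option 6=35, Option 7=110
Highest average = 110 → Option 7.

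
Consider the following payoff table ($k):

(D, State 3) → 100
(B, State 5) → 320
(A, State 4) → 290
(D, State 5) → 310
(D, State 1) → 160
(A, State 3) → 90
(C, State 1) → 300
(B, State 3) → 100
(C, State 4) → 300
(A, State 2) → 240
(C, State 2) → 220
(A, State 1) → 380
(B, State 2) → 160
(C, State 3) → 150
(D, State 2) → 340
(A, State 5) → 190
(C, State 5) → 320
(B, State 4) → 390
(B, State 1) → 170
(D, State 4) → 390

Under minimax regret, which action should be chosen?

C

Column bests: State 1=380, State 2=340, State 3=150, State 4=390, State 5=320.
A regrets: 0, 100, 60, 100, 130 → max 130
B regrets: 210, 180, 50, 0, 0 → max 210
C regrets: 80, 120, 0, 90, 0 → max 120
D regrets: 220, 0, 50, 0, 10 → max 220
Smallest max regret = 120 → C.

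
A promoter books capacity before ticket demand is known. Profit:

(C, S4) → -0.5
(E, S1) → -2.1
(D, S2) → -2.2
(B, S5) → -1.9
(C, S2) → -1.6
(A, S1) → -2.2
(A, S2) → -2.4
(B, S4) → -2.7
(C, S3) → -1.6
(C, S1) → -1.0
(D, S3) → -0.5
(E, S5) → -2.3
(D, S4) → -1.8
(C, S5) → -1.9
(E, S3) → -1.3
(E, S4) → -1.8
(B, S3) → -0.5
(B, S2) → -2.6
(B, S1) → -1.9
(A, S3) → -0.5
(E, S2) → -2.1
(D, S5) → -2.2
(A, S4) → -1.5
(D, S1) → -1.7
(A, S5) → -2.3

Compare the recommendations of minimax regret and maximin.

minimax regret → C; maximin → C (agree)

Column bests: S1=-1.0, S2=-1.6, S3=-0.5, S4=-0.5, S5=-1.9.
A regrets: 1.2, 0.8, 0.0, 1.0, 0.4 → max 1.2
B regrets: 0.9, 1.0, 0.0, 2.2, 0.0 → max 2.2
C regrets: 0.0, 0.0, 1.1, 0.0, 0.0 → max 1.1
D regrets: 0.7, 0.6, 0.0, 1.3, 0.3 → max 1.3
E regrets: 1.1, 0.5, 0.8, 1.3, 0.4 → max 1.3
Smallest max regret = 1.1 → C.
Row minima: A=-2.4, B=-2.7, C=-1.9, D=-2.2, E=-2.3
Best worst-case = -1.9 → C.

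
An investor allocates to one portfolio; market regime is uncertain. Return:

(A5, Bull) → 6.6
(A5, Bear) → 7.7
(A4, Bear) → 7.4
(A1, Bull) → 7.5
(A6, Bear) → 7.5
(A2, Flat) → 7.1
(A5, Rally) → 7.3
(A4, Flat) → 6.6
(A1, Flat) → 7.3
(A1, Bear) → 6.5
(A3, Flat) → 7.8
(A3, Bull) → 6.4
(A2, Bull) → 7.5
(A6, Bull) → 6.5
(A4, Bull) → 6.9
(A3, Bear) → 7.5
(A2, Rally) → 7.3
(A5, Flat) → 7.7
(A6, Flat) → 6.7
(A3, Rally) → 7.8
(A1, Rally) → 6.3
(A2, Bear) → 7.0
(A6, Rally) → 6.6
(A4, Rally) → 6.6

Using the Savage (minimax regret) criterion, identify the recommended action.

A2

Column bests: Bear=7.7, Flat=7.8, Bull=7.5, Rally=7.8.
A1 regrets: 1.2, 0.5, 0.0, 1.5 → max 1.5
A2 regrets: 0.7, 0.7, 0.0, 0.5 → max 0.7
A3 regrets: 0.2, 0.0, 1.1, 0.0 → max 1.1
A4 regrets: 0.3, 1.2, 0.6, 1.2 → max 1.2
A5 regrets: 0.0, 0.1, 0.9, 0.5 → max 0.9
A6 regrets: 0.2, 1.1, 1.0, 1.2 → max 1.2
Smallest max regret = 0.7 → A2.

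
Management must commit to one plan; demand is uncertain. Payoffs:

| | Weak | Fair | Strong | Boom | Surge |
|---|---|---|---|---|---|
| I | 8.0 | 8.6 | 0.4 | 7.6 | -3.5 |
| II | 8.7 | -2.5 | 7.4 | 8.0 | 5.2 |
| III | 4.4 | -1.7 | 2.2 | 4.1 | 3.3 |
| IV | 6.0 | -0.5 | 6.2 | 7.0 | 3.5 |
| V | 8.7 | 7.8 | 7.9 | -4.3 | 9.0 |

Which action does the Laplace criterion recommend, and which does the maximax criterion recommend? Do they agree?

Row averages: I=4.22, II=5.36, III=2.46, IV=4.44, V=5.82
Highest average = 5.82 → V.
Row maxima: I=8.6, II=8.7, III=4.4, IV=7.0, V=9.0
Best best-case = 9.0 → V.

laplace → V; maximax → V (agree)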